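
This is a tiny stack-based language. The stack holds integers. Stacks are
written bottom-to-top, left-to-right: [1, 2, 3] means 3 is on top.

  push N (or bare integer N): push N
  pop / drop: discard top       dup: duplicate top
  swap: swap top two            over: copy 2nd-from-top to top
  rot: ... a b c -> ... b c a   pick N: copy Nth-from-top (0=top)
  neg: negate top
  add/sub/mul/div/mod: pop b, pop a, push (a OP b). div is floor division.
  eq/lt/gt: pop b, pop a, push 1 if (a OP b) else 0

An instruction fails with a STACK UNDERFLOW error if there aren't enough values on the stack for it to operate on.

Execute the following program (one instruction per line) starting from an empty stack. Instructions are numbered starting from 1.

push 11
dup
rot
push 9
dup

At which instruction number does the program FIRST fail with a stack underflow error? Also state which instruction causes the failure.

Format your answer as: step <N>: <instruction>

Step 1 ('push 11'): stack = [11], depth = 1
Step 2 ('dup'): stack = [11, 11], depth = 2
Step 3 ('rot'): needs 3 value(s) but depth is 2 — STACK UNDERFLOW

Answer: step 3: rot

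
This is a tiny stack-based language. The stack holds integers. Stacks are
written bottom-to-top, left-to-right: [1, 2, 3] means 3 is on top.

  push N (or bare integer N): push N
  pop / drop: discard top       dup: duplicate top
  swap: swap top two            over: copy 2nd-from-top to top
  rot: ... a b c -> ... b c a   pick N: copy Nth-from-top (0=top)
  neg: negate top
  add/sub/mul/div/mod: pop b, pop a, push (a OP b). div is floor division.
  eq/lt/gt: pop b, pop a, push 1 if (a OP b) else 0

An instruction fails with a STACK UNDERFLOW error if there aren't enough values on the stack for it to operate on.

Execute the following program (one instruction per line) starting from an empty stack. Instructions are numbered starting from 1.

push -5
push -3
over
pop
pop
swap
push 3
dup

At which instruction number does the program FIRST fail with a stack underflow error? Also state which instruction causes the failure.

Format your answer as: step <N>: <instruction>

Step 1 ('push -5'): stack = [-5], depth = 1
Step 2 ('push -3'): stack = [-5, -3], depth = 2
Step 3 ('over'): stack = [-5, -3, -5], depth = 3
Step 4 ('pop'): stack = [-5, -3], depth = 2
Step 5 ('pop'): stack = [-5], depth = 1
Step 6 ('swap'): needs 2 value(s) but depth is 1 — STACK UNDERFLOW

Answer: step 6: swap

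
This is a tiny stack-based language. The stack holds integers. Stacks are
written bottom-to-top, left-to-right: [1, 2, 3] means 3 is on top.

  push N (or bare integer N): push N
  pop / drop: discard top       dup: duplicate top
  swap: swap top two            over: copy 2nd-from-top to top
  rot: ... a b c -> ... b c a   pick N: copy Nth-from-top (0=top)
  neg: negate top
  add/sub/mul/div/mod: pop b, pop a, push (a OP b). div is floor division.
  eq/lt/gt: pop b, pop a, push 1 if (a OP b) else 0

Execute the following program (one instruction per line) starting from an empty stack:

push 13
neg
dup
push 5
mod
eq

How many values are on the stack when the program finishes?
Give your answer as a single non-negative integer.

After 'push 13': stack = [13] (depth 1)
After 'neg': stack = [-13] (depth 1)
After 'dup': stack = [-13, -13] (depth 2)
After 'push 5': stack = [-13, -13, 5] (depth 3)
After 'mod': stack = [-13, 2] (depth 2)
After 'eq': stack = [0] (depth 1)

Answer: 1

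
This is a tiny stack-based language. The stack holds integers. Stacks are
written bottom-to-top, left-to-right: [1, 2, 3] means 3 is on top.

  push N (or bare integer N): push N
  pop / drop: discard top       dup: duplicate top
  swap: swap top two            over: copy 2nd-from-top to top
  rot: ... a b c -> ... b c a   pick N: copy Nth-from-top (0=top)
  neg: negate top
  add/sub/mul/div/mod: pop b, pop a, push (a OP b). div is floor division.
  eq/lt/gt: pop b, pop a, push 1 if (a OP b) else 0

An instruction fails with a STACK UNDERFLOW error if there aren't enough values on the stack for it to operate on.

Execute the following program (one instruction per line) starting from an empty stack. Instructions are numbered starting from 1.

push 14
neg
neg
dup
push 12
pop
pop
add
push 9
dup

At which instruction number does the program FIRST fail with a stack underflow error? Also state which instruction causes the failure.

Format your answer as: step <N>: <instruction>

Answer: step 8: add

Derivation:
Step 1 ('push 14'): stack = [14], depth = 1
Step 2 ('neg'): stack = [-14], depth = 1
Step 3 ('neg'): stack = [14], depth = 1
Step 4 ('dup'): stack = [14, 14], depth = 2
Step 5 ('push 12'): stack = [14, 14, 12], depth = 3
Step 6 ('pop'): stack = [14, 14], depth = 2
Step 7 ('pop'): stack = [14], depth = 1
Step 8 ('add'): needs 2 value(s) but depth is 1 — STACK UNDERFLOW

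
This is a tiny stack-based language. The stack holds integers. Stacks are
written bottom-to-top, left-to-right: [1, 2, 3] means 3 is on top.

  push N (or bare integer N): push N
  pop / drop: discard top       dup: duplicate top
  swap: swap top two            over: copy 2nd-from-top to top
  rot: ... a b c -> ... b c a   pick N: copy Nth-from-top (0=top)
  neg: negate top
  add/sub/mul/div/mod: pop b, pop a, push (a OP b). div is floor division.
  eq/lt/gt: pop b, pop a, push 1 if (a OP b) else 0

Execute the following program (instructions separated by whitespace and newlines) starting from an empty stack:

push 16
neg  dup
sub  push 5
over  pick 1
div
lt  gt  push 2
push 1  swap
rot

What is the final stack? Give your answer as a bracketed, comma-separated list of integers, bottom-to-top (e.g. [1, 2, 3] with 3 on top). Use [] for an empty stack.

After 'push 16': [16]
After 'neg': [-16]
After 'dup': [-16, -16]
After 'sub': [0]
After 'push 5': [0, 5]
After 'over': [0, 5, 0]
After 'pick 1': [0, 5, 0, 5]
After 'div': [0, 5, 0]
After 'lt': [0, 0]
After 'gt': [0]
After 'push 2': [0, 2]
After 'push 1': [0, 2, 1]
After 'swap': [0, 1, 2]
After 'rot': [1, 2, 0]

Answer: [1, 2, 0]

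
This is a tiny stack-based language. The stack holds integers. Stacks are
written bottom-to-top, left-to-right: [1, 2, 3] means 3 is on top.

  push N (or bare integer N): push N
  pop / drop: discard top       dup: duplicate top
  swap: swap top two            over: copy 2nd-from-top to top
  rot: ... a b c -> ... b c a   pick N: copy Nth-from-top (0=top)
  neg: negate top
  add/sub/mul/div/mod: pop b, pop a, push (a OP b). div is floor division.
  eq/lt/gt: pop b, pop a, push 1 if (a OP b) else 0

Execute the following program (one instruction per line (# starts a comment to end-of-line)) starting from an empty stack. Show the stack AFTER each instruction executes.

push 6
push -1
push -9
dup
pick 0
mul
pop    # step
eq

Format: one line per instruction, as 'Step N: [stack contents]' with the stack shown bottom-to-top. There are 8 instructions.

Step 1: [6]
Step 2: [6, -1]
Step 3: [6, -1, -9]
Step 4: [6, -1, -9, -9]
Step 5: [6, -1, -9, -9, -9]
Step 6: [6, -1, -9, 81]
Step 7: [6, -1, -9]
Step 8: [6, 0]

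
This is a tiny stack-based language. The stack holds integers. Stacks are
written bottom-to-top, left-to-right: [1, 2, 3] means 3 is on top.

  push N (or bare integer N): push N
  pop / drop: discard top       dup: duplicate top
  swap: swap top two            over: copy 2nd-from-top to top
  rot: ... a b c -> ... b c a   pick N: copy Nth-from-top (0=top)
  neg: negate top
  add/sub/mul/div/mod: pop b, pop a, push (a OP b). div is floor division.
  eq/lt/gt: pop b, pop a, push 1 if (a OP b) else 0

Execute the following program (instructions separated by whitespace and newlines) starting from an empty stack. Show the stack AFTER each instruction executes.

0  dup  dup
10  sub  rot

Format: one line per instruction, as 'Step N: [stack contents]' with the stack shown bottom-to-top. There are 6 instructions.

Step 1: [0]
Step 2: [0, 0]
Step 3: [0, 0, 0]
Step 4: [0, 0, 0, 10]
Step 5: [0, 0, -10]
Step 6: [0, -10, 0]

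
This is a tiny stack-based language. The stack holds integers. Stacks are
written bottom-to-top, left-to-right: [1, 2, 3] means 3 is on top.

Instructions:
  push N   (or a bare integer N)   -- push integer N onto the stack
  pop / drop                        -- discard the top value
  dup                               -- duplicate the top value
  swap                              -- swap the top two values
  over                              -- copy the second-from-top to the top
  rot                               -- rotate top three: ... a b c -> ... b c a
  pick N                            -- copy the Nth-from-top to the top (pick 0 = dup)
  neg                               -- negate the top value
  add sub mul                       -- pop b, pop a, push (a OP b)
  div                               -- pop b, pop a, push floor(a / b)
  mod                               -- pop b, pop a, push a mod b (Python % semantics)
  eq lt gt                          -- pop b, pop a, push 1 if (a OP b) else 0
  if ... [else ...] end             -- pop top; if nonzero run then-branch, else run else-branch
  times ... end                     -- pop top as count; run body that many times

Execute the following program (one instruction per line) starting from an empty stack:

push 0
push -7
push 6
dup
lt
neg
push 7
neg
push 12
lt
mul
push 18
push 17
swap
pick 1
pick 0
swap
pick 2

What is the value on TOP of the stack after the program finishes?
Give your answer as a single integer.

Answer: 18

Derivation:
After 'push 0': [0]
After 'push -7': [0, -7]
After 'push 6': [0, -7, 6]
After 'dup': [0, -7, 6, 6]
After 'lt': [0, -7, 0]
After 'neg': [0, -7, 0]
After 'push 7': [0, -7, 0, 7]
After 'neg': [0, -7, 0, -7]
After 'push 12': [0, -7, 0, -7, 12]
After 'lt': [0, -7, 0, 1]
After 'mul': [0, -7, 0]
After 'push 18': [0, -7, 0, 18]
After 'push 17': [0, -7, 0, 18, 17]
After 'swap': [0, -7, 0, 17, 18]
After 'pick 1': [0, -7, 0, 17, 18, 17]
After 'pick 0': [0, -7, 0, 17, 18, 17, 17]
After 'swap': [0, -7, 0, 17, 18, 17, 17]
After 'pick 2': [0, -7, 0, 17, 18, 17, 17, 18]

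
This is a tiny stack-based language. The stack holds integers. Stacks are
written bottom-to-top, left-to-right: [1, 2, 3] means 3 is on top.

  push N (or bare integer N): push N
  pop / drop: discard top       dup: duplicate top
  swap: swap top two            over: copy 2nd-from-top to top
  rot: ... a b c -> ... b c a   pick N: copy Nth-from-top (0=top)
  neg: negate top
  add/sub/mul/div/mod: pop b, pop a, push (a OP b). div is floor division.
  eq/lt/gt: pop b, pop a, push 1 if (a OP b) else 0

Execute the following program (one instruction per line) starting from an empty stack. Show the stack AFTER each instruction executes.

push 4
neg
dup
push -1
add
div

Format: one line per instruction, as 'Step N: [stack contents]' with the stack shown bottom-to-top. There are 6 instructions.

Step 1: [4]
Step 2: [-4]
Step 3: [-4, -4]
Step 4: [-4, -4, -1]
Step 5: [-4, -5]
Step 6: [0]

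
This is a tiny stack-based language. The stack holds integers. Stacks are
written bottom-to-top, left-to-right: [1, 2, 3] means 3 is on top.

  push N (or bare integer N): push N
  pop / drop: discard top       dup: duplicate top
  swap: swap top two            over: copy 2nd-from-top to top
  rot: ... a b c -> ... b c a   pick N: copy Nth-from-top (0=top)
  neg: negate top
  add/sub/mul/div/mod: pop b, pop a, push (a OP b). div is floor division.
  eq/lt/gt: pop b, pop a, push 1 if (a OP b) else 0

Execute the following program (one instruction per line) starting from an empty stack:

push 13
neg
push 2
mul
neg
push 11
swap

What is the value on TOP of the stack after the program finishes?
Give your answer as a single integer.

Answer: 26

Derivation:
After 'push 13': [13]
After 'neg': [-13]
After 'push 2': [-13, 2]
After 'mul': [-26]
After 'neg': [26]
After 'push 11': [26, 11]
After 'swap': [11, 26]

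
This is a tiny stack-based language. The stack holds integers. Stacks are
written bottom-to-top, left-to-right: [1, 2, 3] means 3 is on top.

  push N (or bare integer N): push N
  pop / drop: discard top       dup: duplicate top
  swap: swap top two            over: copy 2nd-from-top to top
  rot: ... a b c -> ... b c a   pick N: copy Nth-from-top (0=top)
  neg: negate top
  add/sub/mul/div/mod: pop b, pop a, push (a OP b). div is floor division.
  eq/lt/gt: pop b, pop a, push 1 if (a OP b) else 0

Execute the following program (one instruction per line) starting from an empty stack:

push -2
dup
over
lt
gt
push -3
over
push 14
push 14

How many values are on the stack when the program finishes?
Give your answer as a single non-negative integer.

After 'push -2': stack = [-2] (depth 1)
After 'dup': stack = [-2, -2] (depth 2)
After 'over': stack = [-2, -2, -2] (depth 3)
After 'lt': stack = [-2, 0] (depth 2)
After 'gt': stack = [0] (depth 1)
After 'push -3': stack = [0, -3] (depth 2)
After 'over': stack = [0, -3, 0] (depth 3)
After 'push 14': stack = [0, -3, 0, 14] (depth 4)
After 'push 14': stack = [0, -3, 0, 14, 14] (depth 5)

Answer: 5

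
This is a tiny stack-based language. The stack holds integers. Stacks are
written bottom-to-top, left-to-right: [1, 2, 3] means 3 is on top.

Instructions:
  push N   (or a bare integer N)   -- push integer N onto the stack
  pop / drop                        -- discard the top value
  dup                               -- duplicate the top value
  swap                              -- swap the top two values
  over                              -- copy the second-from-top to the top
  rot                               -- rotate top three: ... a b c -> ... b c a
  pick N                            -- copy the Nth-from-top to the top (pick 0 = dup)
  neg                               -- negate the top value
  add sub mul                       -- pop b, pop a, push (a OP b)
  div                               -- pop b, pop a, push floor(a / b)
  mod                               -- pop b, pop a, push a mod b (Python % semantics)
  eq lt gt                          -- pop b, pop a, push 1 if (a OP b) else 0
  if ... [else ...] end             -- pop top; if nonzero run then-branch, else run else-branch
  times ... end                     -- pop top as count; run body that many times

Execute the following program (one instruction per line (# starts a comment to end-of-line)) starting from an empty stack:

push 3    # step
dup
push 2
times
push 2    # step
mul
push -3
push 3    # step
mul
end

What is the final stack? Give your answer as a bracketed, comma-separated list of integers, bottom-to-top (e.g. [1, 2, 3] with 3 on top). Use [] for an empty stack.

Answer: [3, 6, -18, -9]

Derivation:
After 'push 3': [3]
After 'dup': [3, 3]
After 'push 2': [3, 3, 2]
After 'times': [3, 3]
After 'push 2': [3, 3, 2]
After 'mul': [3, 6]
After 'push -3': [3, 6, -3]
After 'push 3': [3, 6, -3, 3]
After 'mul': [3, 6, -9]
After 'push 2': [3, 6, -9, 2]
After 'mul': [3, 6, -18]
After 'push -3': [3, 6, -18, -3]
After 'push 3': [3, 6, -18, -3, 3]
After 'mul': [3, 6, -18, -9]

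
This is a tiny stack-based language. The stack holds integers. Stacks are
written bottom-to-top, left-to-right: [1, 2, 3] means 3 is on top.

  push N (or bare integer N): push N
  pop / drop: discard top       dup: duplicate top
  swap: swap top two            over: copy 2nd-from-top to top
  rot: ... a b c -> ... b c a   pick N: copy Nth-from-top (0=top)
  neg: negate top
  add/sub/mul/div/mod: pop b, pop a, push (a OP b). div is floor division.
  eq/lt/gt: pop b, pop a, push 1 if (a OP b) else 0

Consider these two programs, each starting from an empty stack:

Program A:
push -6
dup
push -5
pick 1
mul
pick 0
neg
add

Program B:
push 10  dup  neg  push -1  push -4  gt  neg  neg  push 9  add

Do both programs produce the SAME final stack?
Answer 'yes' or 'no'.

Answer: no

Derivation:
Program A trace:
  After 'push -6': [-6]
  After 'dup': [-6, -6]
  After 'push -5': [-6, -6, -5]
  After 'pick 1': [-6, -6, -5, -6]
  After 'mul': [-6, -6, 30]
  After 'pick 0': [-6, -6, 30, 30]
  After 'neg': [-6, -6, 30, -30]
  After 'add': [-6, -6, 0]
Program A final stack: [-6, -6, 0]

Program B trace:
  After 'push 10': [10]
  After 'dup': [10, 10]
  After 'neg': [10, -10]
  After 'push -1': [10, -10, -1]
  After 'push -4': [10, -10, -1, -4]
  After 'gt': [10, -10, 1]
  After 'neg': [10, -10, -1]
  After 'neg': [10, -10, 1]
  After 'push 9': [10, -10, 1, 9]
  After 'add': [10, -10, 10]
Program B final stack: [10, -10, 10]
Same: no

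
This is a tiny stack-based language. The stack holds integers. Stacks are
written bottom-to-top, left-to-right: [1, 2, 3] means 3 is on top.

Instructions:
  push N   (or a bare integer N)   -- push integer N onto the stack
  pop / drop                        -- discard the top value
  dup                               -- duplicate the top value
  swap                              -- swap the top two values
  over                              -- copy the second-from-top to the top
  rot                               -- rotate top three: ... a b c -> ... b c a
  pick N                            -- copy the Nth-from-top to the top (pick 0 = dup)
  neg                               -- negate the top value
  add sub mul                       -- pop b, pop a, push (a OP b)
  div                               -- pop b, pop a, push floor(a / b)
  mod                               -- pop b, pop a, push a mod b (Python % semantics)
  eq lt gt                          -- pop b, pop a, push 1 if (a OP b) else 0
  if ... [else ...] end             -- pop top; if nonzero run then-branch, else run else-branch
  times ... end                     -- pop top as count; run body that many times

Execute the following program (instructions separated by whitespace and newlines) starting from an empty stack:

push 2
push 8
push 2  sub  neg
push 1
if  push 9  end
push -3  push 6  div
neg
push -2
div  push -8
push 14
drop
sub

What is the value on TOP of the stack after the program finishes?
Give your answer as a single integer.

Answer: 7

Derivation:
After 'push 2': [2]
After 'push 8': [2, 8]
After 'push 2': [2, 8, 2]
After 'sub': [2, 6]
After 'neg': [2, -6]
After 'push 1': [2, -6, 1]
After 'if': [2, -6]
After 'push 9': [2, -6, 9]
After 'push -3': [2, -6, 9, -3]
After 'push 6': [2, -6, 9, -3, 6]
After 'div': [2, -6, 9, -1]
After 'neg': [2, -6, 9, 1]
After 'push -2': [2, -6, 9, 1, -2]
After 'div': [2, -6, 9, -1]
After 'push -8': [2, -6, 9, -1, -8]
After 'push 14': [2, -6, 9, -1, -8, 14]
After 'drop': [2, -6, 9, -1, -8]
After 'sub': [2, -6, 9, 7]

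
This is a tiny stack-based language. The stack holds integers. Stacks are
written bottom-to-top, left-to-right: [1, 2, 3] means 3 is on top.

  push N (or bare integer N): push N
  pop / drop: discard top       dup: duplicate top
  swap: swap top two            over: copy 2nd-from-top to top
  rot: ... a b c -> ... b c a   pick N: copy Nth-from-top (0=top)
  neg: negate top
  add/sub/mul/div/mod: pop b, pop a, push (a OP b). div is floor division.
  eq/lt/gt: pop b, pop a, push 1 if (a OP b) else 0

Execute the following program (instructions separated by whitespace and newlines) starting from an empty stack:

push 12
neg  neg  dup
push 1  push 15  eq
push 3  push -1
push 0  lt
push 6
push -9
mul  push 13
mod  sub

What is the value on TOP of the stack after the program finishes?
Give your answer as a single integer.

Answer: -10

Derivation:
After 'push 12': [12]
After 'neg': [-12]
After 'neg': [12]
After 'dup': [12, 12]
After 'push 1': [12, 12, 1]
After 'push 15': [12, 12, 1, 15]
After 'eq': [12, 12, 0]
After 'push 3': [12, 12, 0, 3]
After 'push -1': [12, 12, 0, 3, -1]
After 'push 0': [12, 12, 0, 3, -1, 0]
After 'lt': [12, 12, 0, 3, 1]
After 'push 6': [12, 12, 0, 3, 1, 6]
After 'push -9': [12, 12, 0, 3, 1, 6, -9]
After 'mul': [12, 12, 0, 3, 1, -54]
After 'push 13': [12, 12, 0, 3, 1, -54, 13]
After 'mod': [12, 12, 0, 3, 1, 11]
After 'sub': [12, 12, 0, 3, -10]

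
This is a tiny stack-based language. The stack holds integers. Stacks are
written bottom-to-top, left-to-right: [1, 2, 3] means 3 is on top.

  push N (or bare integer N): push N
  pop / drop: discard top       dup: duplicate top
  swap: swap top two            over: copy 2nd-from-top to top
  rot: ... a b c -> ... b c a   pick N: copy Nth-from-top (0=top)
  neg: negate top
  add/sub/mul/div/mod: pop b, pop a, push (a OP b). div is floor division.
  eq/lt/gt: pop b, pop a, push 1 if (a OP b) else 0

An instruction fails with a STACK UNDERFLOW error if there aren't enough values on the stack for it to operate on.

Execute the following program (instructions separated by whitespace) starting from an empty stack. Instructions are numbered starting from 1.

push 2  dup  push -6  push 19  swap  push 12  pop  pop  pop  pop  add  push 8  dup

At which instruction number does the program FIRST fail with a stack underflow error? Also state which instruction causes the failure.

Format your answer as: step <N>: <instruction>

Step 1 ('push 2'): stack = [2], depth = 1
Step 2 ('dup'): stack = [2, 2], depth = 2
Step 3 ('push -6'): stack = [2, 2, -6], depth = 3
Step 4 ('push 19'): stack = [2, 2, -6, 19], depth = 4
Step 5 ('swap'): stack = [2, 2, 19, -6], depth = 4
Step 6 ('push 12'): stack = [2, 2, 19, -6, 12], depth = 5
Step 7 ('pop'): stack = [2, 2, 19, -6], depth = 4
Step 8 ('pop'): stack = [2, 2, 19], depth = 3
Step 9 ('pop'): stack = [2, 2], depth = 2
Step 10 ('pop'): stack = [2], depth = 1
Step 11 ('add'): needs 2 value(s) but depth is 1 — STACK UNDERFLOW

Answer: step 11: add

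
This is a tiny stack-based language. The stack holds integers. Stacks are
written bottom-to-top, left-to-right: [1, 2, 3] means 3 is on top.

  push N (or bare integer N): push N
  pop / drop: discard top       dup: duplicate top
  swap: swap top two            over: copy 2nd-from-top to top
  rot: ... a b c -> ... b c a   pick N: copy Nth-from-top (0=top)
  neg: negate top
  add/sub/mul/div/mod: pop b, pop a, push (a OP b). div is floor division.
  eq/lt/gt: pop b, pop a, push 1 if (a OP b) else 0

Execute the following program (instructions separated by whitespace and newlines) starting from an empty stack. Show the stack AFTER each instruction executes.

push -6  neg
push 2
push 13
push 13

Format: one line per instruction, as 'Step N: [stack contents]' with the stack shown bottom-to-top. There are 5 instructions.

Step 1: [-6]
Step 2: [6]
Step 3: [6, 2]
Step 4: [6, 2, 13]
Step 5: [6, 2, 13, 13]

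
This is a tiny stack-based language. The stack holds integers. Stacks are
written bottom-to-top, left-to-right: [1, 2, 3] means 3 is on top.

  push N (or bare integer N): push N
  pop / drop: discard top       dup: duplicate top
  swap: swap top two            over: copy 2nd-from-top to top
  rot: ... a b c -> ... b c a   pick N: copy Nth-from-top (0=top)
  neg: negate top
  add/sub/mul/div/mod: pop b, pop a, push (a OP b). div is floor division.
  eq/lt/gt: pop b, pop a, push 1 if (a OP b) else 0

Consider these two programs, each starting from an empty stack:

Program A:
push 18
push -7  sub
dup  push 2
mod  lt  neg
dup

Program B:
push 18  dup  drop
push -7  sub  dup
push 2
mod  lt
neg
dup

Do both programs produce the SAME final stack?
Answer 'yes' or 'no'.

Program A trace:
  After 'push 18': [18]
  After 'push -7': [18, -7]
  After 'sub': [25]
  After 'dup': [25, 25]
  After 'push 2': [25, 25, 2]
  After 'mod': [25, 1]
  After 'lt': [0]
  After 'neg': [0]
  After 'dup': [0, 0]
Program A final stack: [0, 0]

Program B trace:
  After 'push 18': [18]
  After 'dup': [18, 18]
  After 'drop': [18]
  After 'push -7': [18, -7]
  After 'sub': [25]
  After 'dup': [25, 25]
  After 'push 2': [25, 25, 2]
  After 'mod': [25, 1]
  After 'lt': [0]
  After 'neg': [0]
  After 'dup': [0, 0]
Program B final stack: [0, 0]
Same: yes

Answer: yes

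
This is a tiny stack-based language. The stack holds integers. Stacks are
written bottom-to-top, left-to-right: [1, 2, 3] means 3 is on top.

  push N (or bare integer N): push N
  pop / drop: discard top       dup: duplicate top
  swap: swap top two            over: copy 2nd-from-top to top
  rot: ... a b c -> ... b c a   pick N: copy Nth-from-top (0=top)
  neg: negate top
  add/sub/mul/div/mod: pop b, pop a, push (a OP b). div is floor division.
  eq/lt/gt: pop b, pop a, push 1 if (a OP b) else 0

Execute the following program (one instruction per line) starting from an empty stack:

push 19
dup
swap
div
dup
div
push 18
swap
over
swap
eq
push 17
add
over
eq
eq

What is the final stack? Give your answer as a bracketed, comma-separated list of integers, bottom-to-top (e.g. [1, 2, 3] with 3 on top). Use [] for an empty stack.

After 'push 19': [19]
After 'dup': [19, 19]
After 'swap': [19, 19]
After 'div': [1]
After 'dup': [1, 1]
After 'div': [1]
After 'push 18': [1, 18]
After 'swap': [18, 1]
After 'over': [18, 1, 18]
After 'swap': [18, 18, 1]
After 'eq': [18, 0]
After 'push 17': [18, 0, 17]
After 'add': [18, 17]
After 'over': [18, 17, 18]
After 'eq': [18, 0]
After 'eq': [0]

Answer: [0]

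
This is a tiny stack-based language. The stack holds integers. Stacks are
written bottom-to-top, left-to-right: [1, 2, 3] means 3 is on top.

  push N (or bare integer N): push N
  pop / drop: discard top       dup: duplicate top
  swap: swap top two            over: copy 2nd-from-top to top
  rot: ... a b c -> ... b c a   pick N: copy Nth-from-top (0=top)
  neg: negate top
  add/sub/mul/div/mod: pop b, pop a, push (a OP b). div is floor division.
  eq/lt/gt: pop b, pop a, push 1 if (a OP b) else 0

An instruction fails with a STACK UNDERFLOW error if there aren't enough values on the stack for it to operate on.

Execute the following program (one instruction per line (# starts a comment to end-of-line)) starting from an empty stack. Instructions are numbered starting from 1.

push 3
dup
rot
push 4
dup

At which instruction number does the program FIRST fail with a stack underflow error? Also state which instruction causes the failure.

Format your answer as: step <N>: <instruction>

Answer: step 3: rot

Derivation:
Step 1 ('push 3'): stack = [3], depth = 1
Step 2 ('dup'): stack = [3, 3], depth = 2
Step 3 ('rot'): needs 3 value(s) but depth is 2 — STACK UNDERFLOW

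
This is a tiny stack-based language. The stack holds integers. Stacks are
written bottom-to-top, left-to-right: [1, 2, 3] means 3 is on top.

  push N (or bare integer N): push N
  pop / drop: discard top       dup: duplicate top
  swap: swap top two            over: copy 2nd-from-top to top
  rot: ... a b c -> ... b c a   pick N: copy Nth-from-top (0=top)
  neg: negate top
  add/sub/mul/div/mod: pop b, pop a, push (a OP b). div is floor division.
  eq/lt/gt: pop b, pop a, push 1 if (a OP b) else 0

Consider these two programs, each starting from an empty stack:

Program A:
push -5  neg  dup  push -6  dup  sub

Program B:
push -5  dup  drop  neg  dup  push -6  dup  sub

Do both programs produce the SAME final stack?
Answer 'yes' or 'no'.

Program A trace:
  After 'push -5': [-5]
  After 'neg': [5]
  After 'dup': [5, 5]
  After 'push -6': [5, 5, -6]
  After 'dup': [5, 5, -6, -6]
  After 'sub': [5, 5, 0]
Program A final stack: [5, 5, 0]

Program B trace:
  After 'push -5': [-5]
  After 'dup': [-5, -5]
  After 'drop': [-5]
  After 'neg': [5]
  After 'dup': [5, 5]
  After 'push -6': [5, 5, -6]
  After 'dup': [5, 5, -6, -6]
  After 'sub': [5, 5, 0]
Program B final stack: [5, 5, 0]
Same: yes

Answer: yes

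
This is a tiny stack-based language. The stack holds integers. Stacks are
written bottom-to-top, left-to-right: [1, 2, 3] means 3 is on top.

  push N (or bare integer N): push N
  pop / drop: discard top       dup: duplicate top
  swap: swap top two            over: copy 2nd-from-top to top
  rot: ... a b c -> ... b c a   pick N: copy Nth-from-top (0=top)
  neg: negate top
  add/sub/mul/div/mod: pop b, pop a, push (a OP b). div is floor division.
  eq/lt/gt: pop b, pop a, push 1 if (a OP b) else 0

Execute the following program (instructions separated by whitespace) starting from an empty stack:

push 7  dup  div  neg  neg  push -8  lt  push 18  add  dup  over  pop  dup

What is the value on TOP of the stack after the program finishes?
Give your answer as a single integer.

After 'push 7': [7]
After 'dup': [7, 7]
After 'div': [1]
After 'neg': [-1]
After 'neg': [1]
After 'push -8': [1, -8]
After 'lt': [0]
After 'push 18': [0, 18]
After 'add': [18]
After 'dup': [18, 18]
After 'over': [18, 18, 18]
After 'pop': [18, 18]
After 'dup': [18, 18, 18]

Answer: 18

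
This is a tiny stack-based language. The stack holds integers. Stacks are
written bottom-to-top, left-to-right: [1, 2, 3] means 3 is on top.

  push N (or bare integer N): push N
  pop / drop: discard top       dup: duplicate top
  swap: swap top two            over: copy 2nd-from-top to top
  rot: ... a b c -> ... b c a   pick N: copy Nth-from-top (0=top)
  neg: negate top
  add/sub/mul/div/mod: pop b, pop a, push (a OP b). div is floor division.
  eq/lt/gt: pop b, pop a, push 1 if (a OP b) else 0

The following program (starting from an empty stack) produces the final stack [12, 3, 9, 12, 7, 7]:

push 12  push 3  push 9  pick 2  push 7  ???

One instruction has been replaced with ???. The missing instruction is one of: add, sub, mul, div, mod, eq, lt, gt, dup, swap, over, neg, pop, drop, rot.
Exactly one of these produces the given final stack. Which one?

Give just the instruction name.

Answer: dup

Derivation:
Stack before ???: [12, 3, 9, 12, 7]
Stack after ???:  [12, 3, 9, 12, 7, 7]
The instruction that transforms [12, 3, 9, 12, 7] -> [12, 3, 9, 12, 7, 7] is: dup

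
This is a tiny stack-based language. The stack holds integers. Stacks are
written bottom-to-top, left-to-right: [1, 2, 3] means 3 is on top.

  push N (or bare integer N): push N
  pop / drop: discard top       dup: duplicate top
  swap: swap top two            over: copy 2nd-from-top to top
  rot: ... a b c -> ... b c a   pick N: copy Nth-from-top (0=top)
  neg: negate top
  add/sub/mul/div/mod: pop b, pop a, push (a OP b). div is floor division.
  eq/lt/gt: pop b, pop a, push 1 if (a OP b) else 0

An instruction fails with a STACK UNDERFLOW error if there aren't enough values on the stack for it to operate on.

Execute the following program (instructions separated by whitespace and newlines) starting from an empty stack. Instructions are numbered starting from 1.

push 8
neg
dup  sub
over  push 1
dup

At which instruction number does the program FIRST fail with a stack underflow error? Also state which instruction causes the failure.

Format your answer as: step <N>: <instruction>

Answer: step 5: over

Derivation:
Step 1 ('push 8'): stack = [8], depth = 1
Step 2 ('neg'): stack = [-8], depth = 1
Step 3 ('dup'): stack = [-8, -8], depth = 2
Step 4 ('sub'): stack = [0], depth = 1
Step 5 ('over'): needs 2 value(s) but depth is 1 — STACK UNDERFLOW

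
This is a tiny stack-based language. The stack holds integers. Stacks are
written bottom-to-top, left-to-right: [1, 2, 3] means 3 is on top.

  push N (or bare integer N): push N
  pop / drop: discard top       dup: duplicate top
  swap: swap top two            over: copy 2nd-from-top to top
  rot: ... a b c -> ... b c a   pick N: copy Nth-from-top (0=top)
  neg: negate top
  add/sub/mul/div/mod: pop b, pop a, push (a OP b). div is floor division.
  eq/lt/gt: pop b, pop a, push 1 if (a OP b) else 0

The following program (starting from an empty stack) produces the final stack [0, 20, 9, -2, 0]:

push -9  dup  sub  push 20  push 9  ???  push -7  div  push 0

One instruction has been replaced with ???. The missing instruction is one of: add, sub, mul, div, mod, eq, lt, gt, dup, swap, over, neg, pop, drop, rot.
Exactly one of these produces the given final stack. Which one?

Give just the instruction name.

Answer: dup

Derivation:
Stack before ???: [0, 20, 9]
Stack after ???:  [0, 20, 9, 9]
The instruction that transforms [0, 20, 9] -> [0, 20, 9, 9] is: dup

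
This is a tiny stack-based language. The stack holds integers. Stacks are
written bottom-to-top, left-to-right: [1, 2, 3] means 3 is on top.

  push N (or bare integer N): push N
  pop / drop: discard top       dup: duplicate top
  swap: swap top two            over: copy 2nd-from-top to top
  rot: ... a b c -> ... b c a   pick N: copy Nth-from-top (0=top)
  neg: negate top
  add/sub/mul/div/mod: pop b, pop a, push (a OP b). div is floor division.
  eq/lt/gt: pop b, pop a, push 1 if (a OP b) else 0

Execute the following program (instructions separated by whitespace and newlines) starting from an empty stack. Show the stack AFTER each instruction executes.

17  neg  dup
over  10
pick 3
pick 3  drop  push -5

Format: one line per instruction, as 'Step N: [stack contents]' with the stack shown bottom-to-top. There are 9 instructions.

Step 1: [17]
Step 2: [-17]
Step 3: [-17, -17]
Step 4: [-17, -17, -17]
Step 5: [-17, -17, -17, 10]
Step 6: [-17, -17, -17, 10, -17]
Step 7: [-17, -17, -17, 10, -17, -17]
Step 8: [-17, -17, -17, 10, -17]
Step 9: [-17, -17, -17, 10, -17, -5]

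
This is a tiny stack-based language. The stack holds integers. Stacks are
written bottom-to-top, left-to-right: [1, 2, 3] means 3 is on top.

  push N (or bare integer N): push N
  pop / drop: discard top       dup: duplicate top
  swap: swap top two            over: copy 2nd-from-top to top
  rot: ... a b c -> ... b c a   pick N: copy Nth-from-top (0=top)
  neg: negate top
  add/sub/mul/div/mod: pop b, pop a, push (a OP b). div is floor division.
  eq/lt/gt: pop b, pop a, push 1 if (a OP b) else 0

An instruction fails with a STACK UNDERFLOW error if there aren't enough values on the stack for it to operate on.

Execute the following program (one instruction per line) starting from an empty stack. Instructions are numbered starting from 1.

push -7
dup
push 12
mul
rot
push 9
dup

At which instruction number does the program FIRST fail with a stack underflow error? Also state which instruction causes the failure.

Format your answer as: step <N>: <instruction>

Step 1 ('push -7'): stack = [-7], depth = 1
Step 2 ('dup'): stack = [-7, -7], depth = 2
Step 3 ('push 12'): stack = [-7, -7, 12], depth = 3
Step 4 ('mul'): stack = [-7, -84], depth = 2
Step 5 ('rot'): needs 3 value(s) but depth is 2 — STACK UNDERFLOW

Answer: step 5: rot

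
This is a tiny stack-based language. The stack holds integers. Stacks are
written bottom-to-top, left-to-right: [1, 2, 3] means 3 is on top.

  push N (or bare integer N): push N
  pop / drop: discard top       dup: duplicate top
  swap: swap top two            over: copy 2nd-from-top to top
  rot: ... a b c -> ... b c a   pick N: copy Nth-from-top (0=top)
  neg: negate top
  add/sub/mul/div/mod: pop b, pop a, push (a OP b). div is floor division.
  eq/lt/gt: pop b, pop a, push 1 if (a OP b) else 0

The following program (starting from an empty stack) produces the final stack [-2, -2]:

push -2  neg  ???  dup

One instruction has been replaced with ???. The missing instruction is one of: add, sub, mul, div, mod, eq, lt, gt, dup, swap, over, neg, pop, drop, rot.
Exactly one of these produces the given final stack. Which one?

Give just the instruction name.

Answer: neg

Derivation:
Stack before ???: [2]
Stack after ???:  [-2]
The instruction that transforms [2] -> [-2] is: neg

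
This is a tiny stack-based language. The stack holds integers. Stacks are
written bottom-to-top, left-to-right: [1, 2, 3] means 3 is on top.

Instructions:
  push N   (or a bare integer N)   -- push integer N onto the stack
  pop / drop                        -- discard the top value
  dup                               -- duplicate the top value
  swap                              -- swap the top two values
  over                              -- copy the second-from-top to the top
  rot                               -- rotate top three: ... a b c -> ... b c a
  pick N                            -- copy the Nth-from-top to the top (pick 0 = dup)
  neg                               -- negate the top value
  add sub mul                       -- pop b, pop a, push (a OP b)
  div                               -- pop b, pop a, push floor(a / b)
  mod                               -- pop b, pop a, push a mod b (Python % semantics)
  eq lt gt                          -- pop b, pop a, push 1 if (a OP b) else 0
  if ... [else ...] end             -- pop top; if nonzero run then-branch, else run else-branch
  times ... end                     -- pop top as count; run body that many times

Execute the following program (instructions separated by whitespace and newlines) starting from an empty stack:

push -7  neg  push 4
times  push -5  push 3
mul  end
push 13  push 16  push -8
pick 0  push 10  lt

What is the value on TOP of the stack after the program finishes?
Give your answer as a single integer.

Answer: 1

Derivation:
After 'push -7': [-7]
After 'neg': [7]
After 'push 4': [7, 4]
After 'times': [7]
After 'push -5': [7, -5]
After 'push 3': [7, -5, 3]
After 'mul': [7, -15]
After 'push -5': [7, -15, -5]
After 'push 3': [7, -15, -5, 3]
After 'mul': [7, -15, -15]
  ...
After 'mul': [7, -15, -15, -15]
After 'push -5': [7, -15, -15, -15, -5]
After 'push 3': [7, -15, -15, -15, -5, 3]
After 'mul': [7, -15, -15, -15, -15]
After 'push 13': [7, -15, -15, -15, -15, 13]
After 'push 16': [7, -15, -15, -15, -15, 13, 16]
After 'push -8': [7, -15, -15, -15, -15, 13, 16, -8]
After 'pick 0': [7, -15, -15, -15, -15, 13, 16, -8, -8]
After 'push 10': [7, -15, -15, -15, -15, 13, 16, -8, -8, 10]
After 'lt': [7, -15, -15, -15, -15, 13, 16, -8, 1]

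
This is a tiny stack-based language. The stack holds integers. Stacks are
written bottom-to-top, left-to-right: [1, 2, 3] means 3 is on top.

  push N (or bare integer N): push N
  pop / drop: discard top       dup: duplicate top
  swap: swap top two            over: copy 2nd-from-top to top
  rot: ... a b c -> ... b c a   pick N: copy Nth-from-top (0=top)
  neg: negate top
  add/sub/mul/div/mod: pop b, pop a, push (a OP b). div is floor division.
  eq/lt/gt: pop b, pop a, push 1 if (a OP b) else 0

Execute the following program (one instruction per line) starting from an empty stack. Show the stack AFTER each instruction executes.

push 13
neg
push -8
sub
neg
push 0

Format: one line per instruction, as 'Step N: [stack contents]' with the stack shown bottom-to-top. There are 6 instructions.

Step 1: [13]
Step 2: [-13]
Step 3: [-13, -8]
Step 4: [-5]
Step 5: [5]
Step 6: [5, 0]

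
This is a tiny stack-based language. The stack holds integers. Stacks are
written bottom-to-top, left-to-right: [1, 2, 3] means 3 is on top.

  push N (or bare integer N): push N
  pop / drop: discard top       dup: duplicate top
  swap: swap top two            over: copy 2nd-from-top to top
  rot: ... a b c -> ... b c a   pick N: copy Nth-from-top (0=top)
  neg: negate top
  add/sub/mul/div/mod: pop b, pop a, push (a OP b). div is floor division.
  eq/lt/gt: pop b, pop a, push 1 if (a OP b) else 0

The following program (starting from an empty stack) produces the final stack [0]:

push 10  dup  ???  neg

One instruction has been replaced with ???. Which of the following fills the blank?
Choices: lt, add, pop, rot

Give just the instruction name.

Stack before ???: [10, 10]
Stack after ???:  [0]
Checking each choice:
  lt: MATCH
  add: produces [-20]
  pop: produces [-10]
  rot: stack underflow (need 3, have 2)


Answer: lt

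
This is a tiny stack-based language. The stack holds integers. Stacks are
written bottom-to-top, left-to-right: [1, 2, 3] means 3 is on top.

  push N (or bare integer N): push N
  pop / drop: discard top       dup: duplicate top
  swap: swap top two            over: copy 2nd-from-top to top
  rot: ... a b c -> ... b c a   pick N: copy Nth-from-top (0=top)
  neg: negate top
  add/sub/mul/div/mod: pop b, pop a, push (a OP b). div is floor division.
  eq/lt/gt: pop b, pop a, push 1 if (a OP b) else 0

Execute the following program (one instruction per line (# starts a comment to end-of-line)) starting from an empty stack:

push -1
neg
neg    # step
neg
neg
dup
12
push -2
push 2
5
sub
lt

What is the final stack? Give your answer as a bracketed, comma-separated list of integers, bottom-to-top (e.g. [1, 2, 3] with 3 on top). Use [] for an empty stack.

After 'push -1': [-1]
After 'neg': [1]
After 'neg': [-1]
After 'neg': [1]
After 'neg': [-1]
After 'dup': [-1, -1]
After 'push 12': [-1, -1, 12]
After 'push -2': [-1, -1, 12, -2]
After 'push 2': [-1, -1, 12, -2, 2]
After 'push 5': [-1, -1, 12, -2, 2, 5]
After 'sub': [-1, -1, 12, -2, -3]
After 'lt': [-1, -1, 12, 0]

Answer: [-1, -1, 12, 0]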